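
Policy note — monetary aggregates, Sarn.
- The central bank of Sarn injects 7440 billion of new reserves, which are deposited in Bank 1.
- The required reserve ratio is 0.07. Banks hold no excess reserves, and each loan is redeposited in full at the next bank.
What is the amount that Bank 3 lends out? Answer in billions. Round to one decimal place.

Each bank lends a fraction (1 − rr) = 0.9300 of the deposit it receives, so Bank 3 receives 7440·0.9300^2 and lends 7440·0.9300^3 ≈ 5984.4161 billion.

5984.4 billion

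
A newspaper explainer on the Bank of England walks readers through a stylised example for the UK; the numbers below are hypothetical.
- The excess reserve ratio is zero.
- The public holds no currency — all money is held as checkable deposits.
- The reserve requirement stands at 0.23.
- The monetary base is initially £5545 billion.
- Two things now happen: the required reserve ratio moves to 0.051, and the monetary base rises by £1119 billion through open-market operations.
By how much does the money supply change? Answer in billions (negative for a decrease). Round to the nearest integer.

Before: m₁ = 1 / (0.23) ≈ 4.34783, MB₁ = 5545, so M₁ = 4.34783 × 5545 ≈ 24108.7173 billion.
After: m₂ = 1 / (0.051) ≈ 19.60784, MB₂ = 5545 + 1119 = 6664, so M₂ = 19.60784 × 6664 ≈ 130666.6458 billion.
ΔM = M₂ − M₁ = 130666.6458 − 24108.7173 = 106557.9285 billion.

£106558 billion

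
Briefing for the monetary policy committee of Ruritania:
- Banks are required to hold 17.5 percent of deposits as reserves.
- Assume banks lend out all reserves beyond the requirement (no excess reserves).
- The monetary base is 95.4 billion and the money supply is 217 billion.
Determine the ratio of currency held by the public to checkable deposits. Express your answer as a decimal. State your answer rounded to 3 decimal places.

Using m = M/MB = 217/95.4 ≈ 2.274633. From m = (1 + c)/(c + rr + e), rearranging gives 1 + c = m·(c + rr + e), so c·(1 − m) = m·(rr + e) − 1.
Hence c = [m·(rr + e) − 1]/(1 − m) = [2.274633 × (0.175 + 0) − 1] / (1 − 2.274633) ≈ 0.472245.

0.472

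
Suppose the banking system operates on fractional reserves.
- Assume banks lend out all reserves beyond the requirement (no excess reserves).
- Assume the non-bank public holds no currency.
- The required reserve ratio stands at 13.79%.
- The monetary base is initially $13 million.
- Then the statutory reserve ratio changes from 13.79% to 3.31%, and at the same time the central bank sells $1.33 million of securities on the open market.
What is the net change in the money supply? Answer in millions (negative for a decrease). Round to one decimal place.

$258.3 million

Before: m₁ = 1 / (0.1379) ≈ 7.2516, MB₁ = 13, so M₁ = 7.2516 × 13 = 94.2708 million.
After: m₂ = 1 / (0.0331) ≈ 30.2115, MB₂ = 13 − 1.33 = 11.67, so M₂ = 30.2115 × 11.67 ≈ 352.5682 million.
ΔM = M₂ − M₁ = 352.5682 − 94.2708 = 258.2974 million.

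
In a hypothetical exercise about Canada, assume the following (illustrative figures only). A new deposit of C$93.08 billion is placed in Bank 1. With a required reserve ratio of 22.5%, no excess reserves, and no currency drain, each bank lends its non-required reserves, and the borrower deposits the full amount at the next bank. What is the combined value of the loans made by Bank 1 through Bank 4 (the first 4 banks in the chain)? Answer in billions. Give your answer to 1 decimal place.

Bank i lends (1 − rr)^i of the original deposit: Bank 1 lends 93.08·0.7750 = 72.1370, Bank 2 lends 93.08·0.7750² ≈ 55.9062, and so on.
Summing a geometric series: total = 93.08·[0.7750·(1 − 0.7750^4) / (1 − 0.7750)] ≈ 204.9491 billion.

C$204.9 billion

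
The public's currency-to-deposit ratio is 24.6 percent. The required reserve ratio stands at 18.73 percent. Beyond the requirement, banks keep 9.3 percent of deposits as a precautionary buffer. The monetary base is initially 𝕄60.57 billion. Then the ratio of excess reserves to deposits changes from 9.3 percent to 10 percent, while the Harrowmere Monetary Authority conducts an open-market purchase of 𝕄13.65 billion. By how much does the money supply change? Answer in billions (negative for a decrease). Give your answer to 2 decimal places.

𝕄30.01 billion

Before: m₁ = (1 + 0.246) / (0.1873 + 0.093 + 0.246) ≈ 2.36747, MB₁ = 60.57, so M₁ = 2.36747 × 60.57 ≈ 143.3977 billion.
After: m₂ = (1 + 0.246) / (0.1873 + 0.1 + 0.246) ≈ 2.33640, MB₂ = 60.57 + 13.65 = 74.22, so M₂ = 2.33640 × 74.22 ≈ 173.4076 billion.
ΔM = M₂ − M₁ = 173.4076 − 143.3977 = 30.0099 billion.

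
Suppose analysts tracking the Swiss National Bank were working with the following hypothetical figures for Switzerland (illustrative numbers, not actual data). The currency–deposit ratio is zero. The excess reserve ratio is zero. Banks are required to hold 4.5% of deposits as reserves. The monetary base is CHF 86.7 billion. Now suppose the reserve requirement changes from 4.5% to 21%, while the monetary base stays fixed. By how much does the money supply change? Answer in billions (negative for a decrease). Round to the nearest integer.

-1514 billion

Initially m₁ = 1 / (0.045) ≈ 22.2222, so M₁ = 22.2222 × 86.7 ≈ 1926.6647 billion.
After the change m₂ = 1 / (0.21) ≈ 4.7619, so M₂ = 4.7619 × 86.7 ≈ 412.8567 billion.
ΔM = M₂ − M₁ = 412.8567 − 1926.6647 = -1513.808 billion.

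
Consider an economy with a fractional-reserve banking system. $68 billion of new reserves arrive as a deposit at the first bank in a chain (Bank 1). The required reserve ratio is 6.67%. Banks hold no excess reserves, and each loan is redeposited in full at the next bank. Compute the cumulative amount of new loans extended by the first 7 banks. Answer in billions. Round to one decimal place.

Bank i lends (1 − rr)^i of the original deposit: Bank 1 lends 68·0.9333 = 63.4644, Bank 2 lends 68·0.9333² ≈ 59.2313, and so on.
Summing a geometric series: total = 68·[0.9333·(1 − 0.9333^7) / (1 − 0.9333)] ≈ 364.6050 billion.

$364.6 billion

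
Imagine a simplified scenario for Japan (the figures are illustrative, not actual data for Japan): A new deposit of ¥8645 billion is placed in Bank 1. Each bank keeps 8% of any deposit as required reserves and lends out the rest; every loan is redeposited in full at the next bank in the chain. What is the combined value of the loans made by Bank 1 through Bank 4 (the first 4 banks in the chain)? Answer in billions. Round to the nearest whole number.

¥28196 billion

Bank i lends (1 − rr)^i of the original deposit: Bank 1 lends 8645·0.9200 = 7953.4000, Bank 2 lends 8645·0.9200² = 7317.1280, and so on.
Summing a geometric series: total = 8645·[0.9200·(1 − 0.9200^4) / (1 − 0.9200)] ≈ 28195.5029 billion.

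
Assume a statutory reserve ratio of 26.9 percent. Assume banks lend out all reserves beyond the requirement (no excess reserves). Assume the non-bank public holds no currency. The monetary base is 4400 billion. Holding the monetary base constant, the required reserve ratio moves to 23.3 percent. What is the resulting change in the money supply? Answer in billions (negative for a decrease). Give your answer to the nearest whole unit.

2527 billion

Initially m₁ = 1 / (0.269) ≈ 3.71747, so M₁ = 3.71747 × 4400 = 16356.868 billion.
After the change m₂ = 1 / (0.233) ≈ 4.29185, so M₂ = 4.29185 × 4400 = 18884.14 billion.
ΔM = M₂ − M₁ = 18884.14 − 16356.868 = 2527.272 billion.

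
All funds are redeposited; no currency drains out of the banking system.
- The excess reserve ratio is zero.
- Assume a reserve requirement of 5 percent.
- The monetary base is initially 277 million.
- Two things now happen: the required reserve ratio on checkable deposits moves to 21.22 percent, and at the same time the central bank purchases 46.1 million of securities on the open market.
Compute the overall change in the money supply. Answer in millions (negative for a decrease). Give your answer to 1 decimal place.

-4017.4 million

Before: m₁ = 1 / (0.05) = 20, MB₁ = 277, so M₁ = 20 × 277 = 5540 million.
After: m₂ = 1 / (0.2122) ≈ 4.71254, MB₂ = 277 + 46.1 = 323.1, so M₂ = 4.71254 × 323.1 ≈ 1522.6217 million.
ΔM = M₂ − M₁ = 1522.6217 − 5540 = -4017.3783 million.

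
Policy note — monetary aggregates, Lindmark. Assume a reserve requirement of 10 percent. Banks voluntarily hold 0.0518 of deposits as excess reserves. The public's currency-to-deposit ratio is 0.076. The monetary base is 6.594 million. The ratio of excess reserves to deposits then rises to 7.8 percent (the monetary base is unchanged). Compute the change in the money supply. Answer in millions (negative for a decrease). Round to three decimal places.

Initially m₁ = (1 + 0.076) / (0.1 + 0.0518 + 0.076) ≈ 4.72344, so M₁ = 4.72344 × 6.594 ≈ 31.1464 million.
After the change m₂ = (1 + 0.076) / (0.1 + 0.078 + 0.076) ≈ 4.23622, so M₂ = 4.23622 × 6.594 ≈ 27.9336 million.
ΔM = M₂ − M₁ = 27.9336 − 31.1464 = -3.2128 million.

-3.213 million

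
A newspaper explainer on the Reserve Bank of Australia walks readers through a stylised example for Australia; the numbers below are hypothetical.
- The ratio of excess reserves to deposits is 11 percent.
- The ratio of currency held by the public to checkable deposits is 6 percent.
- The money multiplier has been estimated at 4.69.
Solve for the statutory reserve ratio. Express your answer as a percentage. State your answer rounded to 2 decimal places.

Using m = 4.69. Since m = (1 + c)/(c + rr + e), the denominator satisfies c + rr + e = (1 + c)/m = (1 + 0.06) / 4.69 ≈ 0.226013.
With c = 0.06 and e = 0.11, the statutory reserve ratio is 0.226013 − 0.06 − 0.11 = 0.056013.

5.60%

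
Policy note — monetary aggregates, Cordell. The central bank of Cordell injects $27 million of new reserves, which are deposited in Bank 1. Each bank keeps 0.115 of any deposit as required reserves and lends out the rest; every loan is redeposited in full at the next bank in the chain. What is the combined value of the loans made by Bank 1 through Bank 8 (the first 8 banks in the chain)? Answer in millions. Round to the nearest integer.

$130 million

Bank i lends (1 − rr)^i of the original deposit: Bank 1 lends 27·0.8850 = 23.8950, Bank 2 lends 27·0.8850² ≈ 21.1471, and so on.
Summing a geometric series: total = 27·[0.8850·(1 − 0.8850^8) / (1 − 0.8850)] ≈ 129.5919 million.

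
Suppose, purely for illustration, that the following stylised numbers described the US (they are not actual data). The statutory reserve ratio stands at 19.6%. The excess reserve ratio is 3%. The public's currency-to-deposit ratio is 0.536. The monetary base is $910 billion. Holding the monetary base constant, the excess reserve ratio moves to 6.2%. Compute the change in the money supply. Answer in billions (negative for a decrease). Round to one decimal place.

-73.9 billion

Initially m₁ = (1 + 0.536) / (0.196 + 0.03 + 0.536) ≈ 2.01575, so M₁ = 2.01575 × 910 = 1834.3325 billion.
After the change m₂ = (1 + 0.536) / (0.196 + 0.062 + 0.536) ≈ 1.93451, so M₂ = 1.93451 × 910 = 1760.4041 billion.
ΔM = M₂ − M₁ = 1760.4041 − 1834.3325 = -73.9284 billion.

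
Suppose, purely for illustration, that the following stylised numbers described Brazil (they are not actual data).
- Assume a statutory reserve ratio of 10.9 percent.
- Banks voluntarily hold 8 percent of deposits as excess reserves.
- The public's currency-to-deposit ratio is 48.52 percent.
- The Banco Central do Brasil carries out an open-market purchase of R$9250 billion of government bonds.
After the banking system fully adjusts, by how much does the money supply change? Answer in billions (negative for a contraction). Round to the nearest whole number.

The money multiplier is m = (1 + c) / (rr + e + c) = (1 + 0.4852) / (0.109 + 0.08 + 0.4852) ≈ 2.20291.
The purchase adds 9250 billion of base, so ΔM = m × ΔMB = 2.20291 × (+9250) = 20376.9175 billion.

R$20377 billion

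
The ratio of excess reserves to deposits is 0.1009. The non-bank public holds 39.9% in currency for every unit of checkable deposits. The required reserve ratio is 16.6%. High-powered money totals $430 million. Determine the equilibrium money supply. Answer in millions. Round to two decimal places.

$903.39 million

The money multiplier is m = (1 + c) / (rr + e + c) = (1 + 0.399) / (0.166 + 0.1009 + 0.399) ≈ 2.100916.
So M = m × MB = 2.100916 × 430 ≈ 903.3939 million.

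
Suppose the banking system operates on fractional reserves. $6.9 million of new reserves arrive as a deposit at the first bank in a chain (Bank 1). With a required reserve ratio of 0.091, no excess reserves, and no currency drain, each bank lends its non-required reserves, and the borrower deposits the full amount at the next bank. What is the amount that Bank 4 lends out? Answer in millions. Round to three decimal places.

Each bank lends a fraction (1 − rr) = 0.9090 of the deposit it receives, so Bank 4 receives 6.9·0.9090^3 and lends 6.9·0.9090^4 ≈ 4.7109 million.

$4.711 million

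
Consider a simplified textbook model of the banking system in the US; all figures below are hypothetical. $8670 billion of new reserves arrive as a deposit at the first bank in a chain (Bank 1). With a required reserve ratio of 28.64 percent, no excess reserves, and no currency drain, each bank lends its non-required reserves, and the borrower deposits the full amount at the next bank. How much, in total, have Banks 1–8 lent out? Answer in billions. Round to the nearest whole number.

Bank i lends (1 − rr)^i of the original deposit: Bank 1 lends 8670·0.7136 = 6186.9120, Bank 2 lends 8670·0.7136² ≈ 4414.9804, and so on.
Summing a geometric series: total = 8670·[0.7136·(1 − 0.7136^8) / (1 − 0.7136)] ≈ 20149.7677 billion.

$20150 billion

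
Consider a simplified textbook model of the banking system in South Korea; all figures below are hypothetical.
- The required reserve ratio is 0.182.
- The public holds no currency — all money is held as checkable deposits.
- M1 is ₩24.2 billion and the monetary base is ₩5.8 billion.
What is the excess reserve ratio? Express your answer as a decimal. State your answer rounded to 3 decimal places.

0.058

Using m = M/MB = 24.2/5.8 ≈ 4.172414. Since m = (1 + c)/(c + rr + e), the denominator satisfies c + rr + e = (1 + c)/m = (1 + 0) / 4.172414 ≈ 0.239669.
With c = 0 and rr = 0.182, the excess reserve ratio is 0.239669 − 0 − 0.182 = 0.057669.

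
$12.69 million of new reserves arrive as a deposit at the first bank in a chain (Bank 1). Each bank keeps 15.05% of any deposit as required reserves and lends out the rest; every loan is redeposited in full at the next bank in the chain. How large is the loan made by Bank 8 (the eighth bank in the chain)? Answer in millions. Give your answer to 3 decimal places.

$3.442 million

Each bank lends a fraction (1 − rr) = 0.8495 of the deposit it receives, so Bank 8 receives 12.69·0.8495^7 and lends 12.69·0.8495^8 ≈ 3.4417 million.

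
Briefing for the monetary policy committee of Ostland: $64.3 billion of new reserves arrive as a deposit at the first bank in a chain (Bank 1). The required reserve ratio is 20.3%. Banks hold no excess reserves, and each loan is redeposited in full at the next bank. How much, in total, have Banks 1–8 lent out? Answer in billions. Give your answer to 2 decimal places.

Bank i lends (1 − rr)^i of the original deposit: Bank 1 lends 64.3·0.7970 = 51.2471, Bank 2 lends 64.3·0.7970² ≈ 40.8439, and so on.
Summing a geometric series: total = 64.3·[0.7970·(1 − 0.7970^8) / (1 − 0.7970)] ≈ 211.3490 billion.

$211.35 billion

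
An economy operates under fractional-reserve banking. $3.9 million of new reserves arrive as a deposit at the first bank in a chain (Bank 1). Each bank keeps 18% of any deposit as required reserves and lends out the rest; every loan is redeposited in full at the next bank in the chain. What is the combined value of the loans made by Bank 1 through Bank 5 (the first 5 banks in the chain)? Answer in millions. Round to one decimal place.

$11.2 million

Bank i lends (1 − rr)^i of the original deposit: Bank 1 lends 3.9·0.8200 = 3.1980, Bank 2 lends 3.9·0.8200² ≈ 2.6224, and so on.
Summing a geometric series: total = 3.9·[0.8200·(1 − 0.8200^5) / (1 − 0.8200)] ≈ 11.1799 million.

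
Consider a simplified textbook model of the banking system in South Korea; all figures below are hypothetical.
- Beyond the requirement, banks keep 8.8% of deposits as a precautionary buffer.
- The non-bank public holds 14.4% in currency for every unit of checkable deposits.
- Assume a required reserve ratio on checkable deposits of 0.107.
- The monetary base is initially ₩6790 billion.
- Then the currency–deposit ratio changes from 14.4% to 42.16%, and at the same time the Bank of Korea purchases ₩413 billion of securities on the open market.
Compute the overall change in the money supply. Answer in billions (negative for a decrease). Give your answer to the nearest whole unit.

Before: m₁ = (1 + 0.144) / (0.107 + 0.088 + 0.144) ≈ 3.37463, MB₁ = 6790, so M₁ = 3.37463 × 6790 = 22913.7377 billion.
After: m₂ = (1 + 0.4216) / (0.107 + 0.088 + 0.4216) ≈ 2.30555, MB₂ = 6790 + 413 = 7203, so M₂ = 2.30555 × 7203 ≈ 16606.8767 billion.
ΔM = M₂ − M₁ = 16606.8767 − 22913.7377 = -6306.861 billion.

-6307 billion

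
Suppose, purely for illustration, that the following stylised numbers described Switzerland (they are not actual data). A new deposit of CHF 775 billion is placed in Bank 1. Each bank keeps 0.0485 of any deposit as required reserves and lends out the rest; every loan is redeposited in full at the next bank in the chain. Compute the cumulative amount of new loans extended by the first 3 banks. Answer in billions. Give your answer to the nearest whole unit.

Bank i lends (1 − rr)^i of the original deposit: Bank 1 lends 775·0.9515 = 737.4125, Bank 2 lends 775·0.9515² ≈ 701.6480, and so on.
Summing a geometric series: total = 775·[0.9515·(1 − 0.9515^3) / (1 − 0.9515)] ≈ 2106.6786 billion.

CHF 2107 billion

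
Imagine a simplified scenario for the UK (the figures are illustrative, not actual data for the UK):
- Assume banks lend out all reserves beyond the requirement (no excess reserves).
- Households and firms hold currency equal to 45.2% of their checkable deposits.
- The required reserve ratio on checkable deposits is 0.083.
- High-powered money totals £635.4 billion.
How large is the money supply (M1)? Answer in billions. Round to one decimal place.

£1724.5 billion

The money multiplier is m = (1 + c) / (rr + c) = (1 + 0.452) / (0.083 + 0.452) ≈ 2.71402.
So M = m × MB = 2.71402 × 635.4 ≈ 1724.4883 billion.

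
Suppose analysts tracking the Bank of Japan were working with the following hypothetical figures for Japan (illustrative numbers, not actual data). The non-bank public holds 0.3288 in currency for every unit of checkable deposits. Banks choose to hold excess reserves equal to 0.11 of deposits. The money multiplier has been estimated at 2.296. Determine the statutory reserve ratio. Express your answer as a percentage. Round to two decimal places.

Using m = 2.296. Since m = (1 + c)/(c + rr + e), the denominator satisfies c + rr + e = (1 + c)/m = (1 + 0.3288) / 2.296 ≈ 0.578746.
With c = 0.3288 and e = 0.11, the statutory reserve ratio is 0.578746 − 0.3288 − 0.11 = 0.139946.

13.99%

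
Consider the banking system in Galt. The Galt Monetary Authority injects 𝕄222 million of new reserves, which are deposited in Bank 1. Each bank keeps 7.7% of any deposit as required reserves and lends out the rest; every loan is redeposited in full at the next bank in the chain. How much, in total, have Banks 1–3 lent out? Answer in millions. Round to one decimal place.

Bank i lends (1 − rr)^i of the original deposit: Bank 1 lends 222·0.9230 = 204.9060, Bank 2 lends 222·0.9230² ≈ 189.1282, and so on.
Summing a geometric series: total = 222·[0.9230·(1 − 0.9230^3) / (1 − 0.9230)] ≈ 568.5996 million.

𝕄568.6 million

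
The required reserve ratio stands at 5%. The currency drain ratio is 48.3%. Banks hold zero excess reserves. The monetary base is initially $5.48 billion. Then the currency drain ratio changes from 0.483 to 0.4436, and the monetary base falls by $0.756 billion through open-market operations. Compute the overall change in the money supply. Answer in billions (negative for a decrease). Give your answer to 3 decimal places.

-1.431 billion

Before: m₁ = (1 + 0.483) / (0.05 + 0.483) ≈ 2.78236, MB₁ = 5.48, so M₁ = 2.78236 × 5.48 ≈ 15.2473 billion.
After: m₂ = (1 + 0.4436) / (0.05 + 0.4436) ≈ 2.92464, MB₂ = 5.48 − 0.756 = 4.724, so M₂ = 2.92464 × 4.724 ≈ 13.816 billion.
ΔM = M₂ − M₁ = 13.816 − 15.2473 = -1.4313 billion.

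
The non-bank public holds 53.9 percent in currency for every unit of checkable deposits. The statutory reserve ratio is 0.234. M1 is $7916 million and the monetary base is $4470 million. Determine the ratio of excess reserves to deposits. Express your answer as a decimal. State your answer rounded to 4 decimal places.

0.0960

Using m = M/MB = 7916/4470 ≈ 1.770917. Since m = (1 + c)/(c + rr + e), the denominator satisfies c + rr + e = (1 + c)/m = (1 + 0.539) / 1.770917 ≈ 0.869041.
With c = 0.539 and rr = 0.234, the ratio of excess reserves to deposits is 0.869041 − 0.539 − 0.234 = 0.096041.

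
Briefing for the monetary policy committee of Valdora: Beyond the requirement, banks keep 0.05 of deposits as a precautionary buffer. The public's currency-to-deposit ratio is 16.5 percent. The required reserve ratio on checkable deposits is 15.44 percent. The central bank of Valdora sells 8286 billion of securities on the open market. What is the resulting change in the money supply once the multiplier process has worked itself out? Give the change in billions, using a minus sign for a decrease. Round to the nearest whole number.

-26132 billion

The money multiplier is m = (1 + c) / (rr + e + c) = (1 + 0.165) / (0.1544 + 0.05 + 0.165) ≈ 3.15376.
The sale removes 8286 billion of base, so ΔM = m × ΔMB = 3.15376 × (−8286) ≈ -26132.0554 billion.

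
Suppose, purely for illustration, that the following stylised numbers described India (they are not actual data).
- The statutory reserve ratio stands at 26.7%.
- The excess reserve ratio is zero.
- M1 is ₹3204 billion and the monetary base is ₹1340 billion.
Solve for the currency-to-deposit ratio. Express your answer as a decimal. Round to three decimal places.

0.260

Using m = M/MB = 3204/1340 ≈ 2.391045. From m = (1 + c)/(c + rr + e), rearranging gives 1 + c = m·(c + rr + e), so c·(1 − m) = m·(rr + e) − 1.
Hence c = [m·(rr + e) − 1]/(1 − m) = [2.391045 × (0.267 + 0) − 1] / (1 − 2.391045) ≈ 0.259942.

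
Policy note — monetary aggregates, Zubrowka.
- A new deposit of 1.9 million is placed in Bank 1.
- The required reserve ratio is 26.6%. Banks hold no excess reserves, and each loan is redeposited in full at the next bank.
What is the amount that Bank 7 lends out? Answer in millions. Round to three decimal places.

Each bank lends a fraction (1 − rr) = 0.7340 of the deposit it receives, so Bank 7 receives 1.9·0.7340^6 and lends 1.9·0.7340^7 ≈ 0.2181 million.

0.218 million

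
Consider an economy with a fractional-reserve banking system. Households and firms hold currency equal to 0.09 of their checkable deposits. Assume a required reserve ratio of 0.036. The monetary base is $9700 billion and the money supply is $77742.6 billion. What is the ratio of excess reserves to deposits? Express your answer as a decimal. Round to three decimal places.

0.010

Using m = M/MB = 77742.6/9700 ≈ 8.014701. Since m = (1 + c)/(c + rr + e), the denominator satisfies c + rr + e = (1 + c)/m = (1 + 0.09) / 8.014701 ≈ 0.136000.
With c = 0.09 and rr = 0.036, the ratio of excess reserves to deposits is 0.136000 − 0.09 − 0.036 = 0.01.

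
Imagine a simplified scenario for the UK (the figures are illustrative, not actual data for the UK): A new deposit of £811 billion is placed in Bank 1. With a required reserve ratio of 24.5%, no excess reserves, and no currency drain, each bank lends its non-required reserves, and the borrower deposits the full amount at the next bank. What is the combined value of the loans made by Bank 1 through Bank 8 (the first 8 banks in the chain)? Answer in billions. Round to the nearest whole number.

£2235 billion

Bank i lends (1 − rr)^i of the original deposit: Bank 1 lends 811·0.7550 = 612.3050, Bank 2 lends 811·0.7550² ≈ 462.2903, and so on.
Summing a geometric series: total = 811·[0.7550·(1 − 0.7550^8) / (1 − 0.7550)] ≈ 2235.3418 billion.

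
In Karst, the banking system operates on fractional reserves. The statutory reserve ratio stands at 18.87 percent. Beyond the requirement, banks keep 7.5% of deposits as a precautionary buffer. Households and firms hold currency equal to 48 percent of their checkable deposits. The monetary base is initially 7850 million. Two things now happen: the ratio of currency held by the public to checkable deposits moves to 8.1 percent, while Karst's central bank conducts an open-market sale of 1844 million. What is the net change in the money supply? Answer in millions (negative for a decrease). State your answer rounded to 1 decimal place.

Before: m₁ = (1 + 0.48) / (0.1887 + 0.075 + 0.48) ≈ 1.990050, MB₁ = 7850, so M₁ = 1.990050 × 7850 = 15621.8925 million.
After: m₂ = (1 + 0.081) / (0.1887 + 0.075 + 0.081) ≈ 3.136060, MB₂ = 7850 − 1844 = 6006, so M₂ = 3.136060 × 6006 ≈ 18835.1764 million.
ΔM = M₂ − M₁ = 18835.1764 − 15621.8925 = 3213.2839 million.

3213.3 million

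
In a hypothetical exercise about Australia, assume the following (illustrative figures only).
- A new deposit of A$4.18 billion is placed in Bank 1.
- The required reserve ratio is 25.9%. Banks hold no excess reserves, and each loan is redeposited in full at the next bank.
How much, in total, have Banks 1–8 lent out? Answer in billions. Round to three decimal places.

A$10.872 billion

Bank i lends (1 − rr)^i of the original deposit: Bank 1 lends 4.18·0.7410 ≈ 3.0974, Bank 2 lends 4.18·0.7410² ≈ 2.2952, and so on.
Summing a geometric series: total = 4.18·[0.7410·(1 − 0.7410^8) / (1 − 0.7410)] ≈ 10.8720 billion.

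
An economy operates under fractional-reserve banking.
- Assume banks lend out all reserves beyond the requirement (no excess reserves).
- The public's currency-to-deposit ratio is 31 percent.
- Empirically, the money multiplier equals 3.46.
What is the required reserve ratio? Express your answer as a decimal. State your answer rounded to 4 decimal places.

0.0686

Using m = 3.46. Since m = (1 + c)/(c + rr + e), the denominator satisfies c + rr + e = (1 + c)/m = (1 + 0.31) / 3.46 ≈ 0.378613.
With c = 0.31 and e = 0, the required reserve ratio is 0.378613 − 0.31 − 0 = 0.068613.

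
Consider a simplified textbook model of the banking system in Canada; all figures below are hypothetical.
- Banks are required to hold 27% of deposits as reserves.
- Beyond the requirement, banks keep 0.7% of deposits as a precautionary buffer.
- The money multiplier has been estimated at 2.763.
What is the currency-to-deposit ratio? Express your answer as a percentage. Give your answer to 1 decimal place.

13.3%

Using m = 2.763. From m = (1 + c)/(c + rr + e), rearranging gives 1 + c = m·(c + rr + e), so c·(1 − m) = m·(rr + e) − 1.
Hence c = [m·(rr + e) − 1]/(1 − m) = [2.763 × (0.27 + 0.007) − 1] / (1 − 2.763) ≈ 0.133096.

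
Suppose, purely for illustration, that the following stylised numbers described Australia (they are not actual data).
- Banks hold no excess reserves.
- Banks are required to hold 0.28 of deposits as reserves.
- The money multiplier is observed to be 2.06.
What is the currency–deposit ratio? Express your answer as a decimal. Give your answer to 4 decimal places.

Using m = 2.06. From m = (1 + c)/(c + rr + e), rearranging gives 1 + c = m·(c + rr + e), so c·(1 − m) = m·(rr + e) − 1.
Hence c = [m·(rr + e) − 1]/(1 − m) = [2.06 × (0.28 + 0) − 1] / (1 − 2.06) ≈ 0.399245.

0.3992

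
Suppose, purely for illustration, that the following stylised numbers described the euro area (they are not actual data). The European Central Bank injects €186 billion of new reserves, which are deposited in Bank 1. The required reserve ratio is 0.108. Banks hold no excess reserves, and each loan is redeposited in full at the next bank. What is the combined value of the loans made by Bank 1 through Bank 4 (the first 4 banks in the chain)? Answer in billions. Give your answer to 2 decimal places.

Bank i lends (1 − rr)^i of the original deposit: Bank 1 lends 186·0.8920 = 165.9120, Bank 2 lends 186·0.8920² ≈ 147.9935, and so on.
Summing a geometric series: total = 186·[0.8920·(1 − 0.8920^4) / (1 − 0.8920)] ≈ 563.6688 billion.

€563.67 billion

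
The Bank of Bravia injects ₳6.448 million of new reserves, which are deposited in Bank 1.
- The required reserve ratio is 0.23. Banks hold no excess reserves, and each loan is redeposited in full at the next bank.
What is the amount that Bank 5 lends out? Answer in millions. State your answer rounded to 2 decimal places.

Each bank lends a fraction (1 − rr) = 0.7700 of the deposit it receives, so Bank 5 receives 6.448·0.7700^4 and lends 6.448·0.7700^5 ≈ 1.7453 million.

₳1.75 million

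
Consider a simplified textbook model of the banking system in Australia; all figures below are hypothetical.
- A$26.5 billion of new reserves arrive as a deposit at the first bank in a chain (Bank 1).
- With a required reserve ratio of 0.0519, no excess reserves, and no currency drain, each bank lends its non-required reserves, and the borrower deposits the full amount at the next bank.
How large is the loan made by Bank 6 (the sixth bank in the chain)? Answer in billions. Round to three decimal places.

Each bank lends a fraction (1 − rr) = 0.9481 of the deposit it receives, so Bank 6 receives 26.5·0.9481^5 and lends 26.5·0.9481^6 ≈ 19.2473 billion.

A$19.247 billion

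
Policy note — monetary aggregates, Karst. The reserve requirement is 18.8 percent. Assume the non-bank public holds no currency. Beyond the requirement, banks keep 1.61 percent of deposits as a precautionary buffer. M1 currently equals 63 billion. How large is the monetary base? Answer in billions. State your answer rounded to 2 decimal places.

12.86 billion

The money multiplier is m = 1 / (rr + e) = 1 / (0.188 + 0.0161) ≈ 4.89956.
MB = M / m = 63 / 4.89956 ≈ 12.8583 billion.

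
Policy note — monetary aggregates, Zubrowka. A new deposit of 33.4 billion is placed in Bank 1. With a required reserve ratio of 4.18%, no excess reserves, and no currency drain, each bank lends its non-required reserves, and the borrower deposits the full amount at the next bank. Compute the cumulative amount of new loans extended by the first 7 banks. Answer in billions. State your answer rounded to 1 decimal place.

197.8 billion

Bank i lends (1 − rr)^i of the original deposit: Bank 1 lends 33.4·0.9582 ≈ 32.0039, Bank 2 lends 33.4·0.9582² ≈ 30.6661, and so on.
Summing a geometric series: total = 33.4·[0.9582·(1 − 0.9582^7) / (1 − 0.9582)] ≈ 197.8115 billion.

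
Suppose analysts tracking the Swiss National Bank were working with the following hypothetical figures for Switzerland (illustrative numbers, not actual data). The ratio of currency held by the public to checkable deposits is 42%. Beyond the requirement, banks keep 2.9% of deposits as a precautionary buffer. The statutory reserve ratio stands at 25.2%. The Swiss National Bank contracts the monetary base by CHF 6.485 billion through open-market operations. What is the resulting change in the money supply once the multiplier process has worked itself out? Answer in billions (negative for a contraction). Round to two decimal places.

The money multiplier is m = (1 + c) / (rr + e + c) = (1 + 0.42) / (0.252 + 0.029 + 0.42) ≈ 2.0257.
The sale removes 6.485 billion of base, so ΔM = m × ΔMB = 2.0257 × (−6.485) ≈ -13.1367 billion.

-13.14 billion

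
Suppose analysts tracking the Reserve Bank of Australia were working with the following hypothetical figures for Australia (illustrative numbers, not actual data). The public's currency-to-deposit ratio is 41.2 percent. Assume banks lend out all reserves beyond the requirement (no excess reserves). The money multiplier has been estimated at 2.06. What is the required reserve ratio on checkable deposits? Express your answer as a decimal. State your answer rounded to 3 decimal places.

0.273

Using m = 2.06. Since m = (1 + c)/(c + rr + e), the denominator satisfies c + rr + e = (1 + c)/m = (1 + 0.412) / 2.06 ≈ 0.685437.
With c = 0.412 and e = 0, the required reserve ratio on checkable deposits is 0.685437 − 0.412 − 0 = 0.273437.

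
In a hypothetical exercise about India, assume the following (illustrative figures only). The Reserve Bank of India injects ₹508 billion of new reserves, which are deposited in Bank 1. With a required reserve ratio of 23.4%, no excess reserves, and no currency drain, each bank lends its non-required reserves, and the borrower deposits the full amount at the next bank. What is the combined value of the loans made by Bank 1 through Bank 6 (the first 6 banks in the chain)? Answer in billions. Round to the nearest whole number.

Bank i lends (1 − rr)^i of the original deposit: Bank 1 lends 508·0.7660 = 389.1280, Bank 2 lends 508·0.7660² ≈ 298.0720, and so on.
Summing a geometric series: total = 508·[0.7660·(1 − 0.7660^6) / (1 − 0.7660)] ≈ 1327.0098 billion.

₹1327 billion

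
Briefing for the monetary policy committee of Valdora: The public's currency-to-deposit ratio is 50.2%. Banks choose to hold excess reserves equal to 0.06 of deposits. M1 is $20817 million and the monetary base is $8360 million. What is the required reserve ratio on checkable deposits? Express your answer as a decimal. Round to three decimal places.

0.041

Using m = M/MB = 20817/8360 ≈ 2.490072. Since m = (1 + c)/(c + rr + e), the denominator satisfies c + rr + e = (1 + c)/m = (1 + 0.502) / 2.490072 ≈ 0.603195.
With c = 0.502 and e = 0.06, the required reserve ratio on checkable deposits is 0.603195 − 0.502 − 0.06 = 0.041195.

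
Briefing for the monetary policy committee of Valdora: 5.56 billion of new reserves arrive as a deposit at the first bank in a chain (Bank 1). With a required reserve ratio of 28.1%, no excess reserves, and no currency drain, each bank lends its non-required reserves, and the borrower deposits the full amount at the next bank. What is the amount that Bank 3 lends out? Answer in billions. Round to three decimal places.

2.067 billion

Each bank lends a fraction (1 − rr) = 0.7190 of the deposit it receives, so Bank 3 receives 5.56·0.7190^2 and lends 5.56·0.7190^3 ≈ 2.0666 billion.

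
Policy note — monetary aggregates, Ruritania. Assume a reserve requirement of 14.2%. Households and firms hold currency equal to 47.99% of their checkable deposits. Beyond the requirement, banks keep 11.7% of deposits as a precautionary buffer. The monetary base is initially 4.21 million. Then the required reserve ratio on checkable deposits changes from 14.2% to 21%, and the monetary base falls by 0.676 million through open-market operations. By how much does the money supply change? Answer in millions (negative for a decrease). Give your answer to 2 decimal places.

-1.95 million

Before: m₁ = (1 + 0.4799) / (0.142 + 0.117 + 0.4799) ≈ 2.0028, MB₁ = 4.21, so M₁ = 2.0028 × 4.21 ≈ 8.4318 million.
After: m₂ = (1 + 0.4799) / (0.21 + 0.117 + 0.4799) ≈ 1.8341, MB₂ = 4.21 − 0.676 = 3.534, so M₂ = 1.8341 × 3.534 ≈ 6.4817 million.
ΔM = M₂ − M₁ = 6.4817 − 8.4318 = -1.9501 million.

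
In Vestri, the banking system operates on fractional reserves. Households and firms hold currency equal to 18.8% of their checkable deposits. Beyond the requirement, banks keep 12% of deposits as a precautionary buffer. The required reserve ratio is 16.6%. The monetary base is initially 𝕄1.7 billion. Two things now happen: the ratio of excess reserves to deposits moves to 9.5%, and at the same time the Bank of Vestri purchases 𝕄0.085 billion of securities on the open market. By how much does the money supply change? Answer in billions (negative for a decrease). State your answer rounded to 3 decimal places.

Before: m₁ = (1 + 0.188) / (0.166 + 0.12 + 0.188) ≈ 2.50633, MB₁ = 1.7, so M₁ = 2.50633 × 1.7 ≈ 4.2608 billion.
After: m₂ = (1 + 0.188) / (0.166 + 0.095 + 0.188) ≈ 2.64588, MB₂ = 1.7 + 0.085 = 1.785, so M₂ = 2.64588 × 1.785 ≈ 4.7229 billion.
ΔM = M₂ − M₁ = 4.7229 − 4.2608 = 0.4621 billion.

𝕄0.462 billion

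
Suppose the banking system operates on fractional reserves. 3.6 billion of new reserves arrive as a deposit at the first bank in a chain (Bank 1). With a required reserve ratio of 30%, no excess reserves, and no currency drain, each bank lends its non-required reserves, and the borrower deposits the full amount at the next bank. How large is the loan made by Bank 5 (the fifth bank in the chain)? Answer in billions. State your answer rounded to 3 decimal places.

0.605 billion

Each bank lends a fraction (1 − rr) = 0.7000 of the deposit it receives, so Bank 5 receives 3.6·0.7000^4 and lends 3.6·0.7000^5 ≈ 0.6051 billion.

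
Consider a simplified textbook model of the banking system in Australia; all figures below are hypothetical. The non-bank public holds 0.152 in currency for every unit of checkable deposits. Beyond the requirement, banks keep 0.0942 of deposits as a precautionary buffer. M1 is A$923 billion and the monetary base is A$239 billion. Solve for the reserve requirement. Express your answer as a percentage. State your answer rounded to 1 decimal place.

Using m = M/MB = 923/239 ≈ 3.861925. Since m = (1 + c)/(c + rr + e), the denominator satisfies c + rr + e = (1 + c)/m = (1 + 0.152) / 3.861925 ≈ 0.298297.
With c = 0.152 and e = 0.0942, the reserve requirement is 0.298297 − 0.152 − 0.0942 = 0.052097.

5.2%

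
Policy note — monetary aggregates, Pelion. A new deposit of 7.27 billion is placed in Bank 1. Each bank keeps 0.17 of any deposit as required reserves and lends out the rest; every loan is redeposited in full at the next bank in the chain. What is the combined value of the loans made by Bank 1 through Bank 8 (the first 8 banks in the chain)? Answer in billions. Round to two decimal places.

Bank i lends (1 − rr)^i of the original deposit: Bank 1 lends 7.27·0.8300 = 6.0341, Bank 2 lends 7.27·0.8300² ≈ 5.0083, and so on.
Summing a geometric series: total = 7.27·[0.8300·(1 − 0.8300^8) / (1 − 0.8300)] ≈ 27.5003 billion.

27.50 billion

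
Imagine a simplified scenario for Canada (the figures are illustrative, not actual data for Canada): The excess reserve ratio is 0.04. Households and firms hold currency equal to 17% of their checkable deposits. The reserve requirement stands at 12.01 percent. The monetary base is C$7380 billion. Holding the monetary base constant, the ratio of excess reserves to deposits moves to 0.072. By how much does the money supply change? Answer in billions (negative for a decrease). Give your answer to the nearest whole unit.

-2312 billion

Initially m₁ = (1 + 0.17) / (0.1201 + 0.04 + 0.17) ≈ 3.54438, so M₁ = 3.54438 × 7380 = 26157.5244 billion.
After the change m₂ = (1 + 0.17) / (0.1201 + 0.072 + 0.17) ≈ 3.23115, so M₂ = 3.23115 × 7380 = 23845.887 billion.
ΔM = M₂ − M₁ = 23845.887 − 26157.5244 = -2311.6374 billion.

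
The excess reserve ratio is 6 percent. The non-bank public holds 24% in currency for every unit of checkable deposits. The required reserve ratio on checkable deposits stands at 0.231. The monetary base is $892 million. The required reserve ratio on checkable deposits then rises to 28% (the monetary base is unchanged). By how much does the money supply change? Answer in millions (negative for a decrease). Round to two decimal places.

Initially m₁ = (1 + 0.24) / (0.231 + 0.06 + 0.24) ≈ 2.335217, so M₁ = 2.335217 × 892 ≈ 2083.0136 million.
After the change m₂ = (1 + 0.24) / (0.28 + 0.06 + 0.24) ≈ 2.137931, so M₂ = 2.137931 × 892 ≈ 1907.0345 million.
ΔM = M₂ − M₁ = 1907.0345 − 2083.0136 = -175.9791 million.

-175.98 million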